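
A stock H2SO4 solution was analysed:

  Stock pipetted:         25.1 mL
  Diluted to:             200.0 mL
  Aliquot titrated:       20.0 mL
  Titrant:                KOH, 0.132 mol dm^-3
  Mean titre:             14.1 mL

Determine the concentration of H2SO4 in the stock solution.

0.371 mol/L

H2SO4 + 2 KOH → K2SO4 + 2 H2O
n(KOH) = 0.0141 × 0.132 = 1.86 × 10^-3 mol
From the 1:2 ratio, n(H2SO4) in the aliquot = 1/2 × 1.86 × 10^-3 = 9.31 × 10^-4 mol
[H2SO4]_dilute = 9.31 × 10^-4 / 0.0200 = 0.0465 mol/L
Dilution factor = 200.0 / 25.1 = 7.968
[H2SO4]_stock = 0.0465 × 7.968 = 0.371 mol/L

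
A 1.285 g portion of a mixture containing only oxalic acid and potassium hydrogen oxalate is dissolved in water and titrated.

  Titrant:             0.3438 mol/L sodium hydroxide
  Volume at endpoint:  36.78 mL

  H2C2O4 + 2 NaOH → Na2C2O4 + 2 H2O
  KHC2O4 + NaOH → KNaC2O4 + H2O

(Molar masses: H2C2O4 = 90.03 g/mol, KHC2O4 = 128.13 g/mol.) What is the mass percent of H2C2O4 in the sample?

n(NaOH) = 0.03678 × 0.3438 = 0.01264 mol
Let x = n(H2C2O4), y = n(KHC2O4).
Titrant: 2x + 1y = 0.01264;  mass: 90.03x + 128.13y = 1.285
Solving, x = 2.016 × 10^-3 mol, y = 8.612 × 10^-3 mol
mass of H2C2O4 = 2.016 × 10^-3 × 90.03 = 0.1815 g
% H2C2O4 = 0.1815 / 1.285 × 100 = 14.13 %

14.13 %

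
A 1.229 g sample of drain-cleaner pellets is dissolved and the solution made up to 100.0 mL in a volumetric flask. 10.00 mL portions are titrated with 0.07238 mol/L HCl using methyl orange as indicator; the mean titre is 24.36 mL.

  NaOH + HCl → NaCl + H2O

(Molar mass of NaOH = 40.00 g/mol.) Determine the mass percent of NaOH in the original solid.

n(HCl) per titration = 0.02436 × 0.07238 = 1.763 × 10^-3 mol
n(NaOH) in each aliquot = 1.763 × 10^-3 mol (1:1 ratio)
n(NaOH) in the whole flask = 1.763 × 10^-3 × 100.0/10.00 = 0.01763 mol
mass of NaOH = 0.01763 × 40.00 = 0.7053 g
% NaOH = 0.7053 / 1.229 × 100 = 57.39 %

57.39 %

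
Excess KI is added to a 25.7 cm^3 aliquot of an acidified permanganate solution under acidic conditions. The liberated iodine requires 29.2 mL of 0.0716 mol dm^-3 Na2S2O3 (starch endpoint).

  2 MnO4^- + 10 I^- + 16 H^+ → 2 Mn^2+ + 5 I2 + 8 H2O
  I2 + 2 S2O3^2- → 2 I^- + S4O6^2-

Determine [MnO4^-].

0.0163 mol/L

n(S2O3^2-) = 0.0292 × 0.0716 = 2.09 × 10^-3 mol
n(I2) = n(S2O3^2-)/2 = 1.05 × 10^-3 mol
From the 2:5 ratio, n(MnO4^-) in the aliquot = 2/5 × 1.05 × 10^-3 = 4.18 × 10^-4 mol
[MnO4^-] = 4.18 × 10^-4 / 0.0257 = 0.0163 mol/L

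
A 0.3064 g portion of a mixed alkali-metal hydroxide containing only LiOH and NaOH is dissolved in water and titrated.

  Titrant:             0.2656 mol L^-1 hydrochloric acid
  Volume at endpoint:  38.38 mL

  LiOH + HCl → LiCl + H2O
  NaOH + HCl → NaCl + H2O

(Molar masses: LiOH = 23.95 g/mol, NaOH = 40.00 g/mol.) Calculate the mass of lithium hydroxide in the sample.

0.1512 g

n(HCl) = 0.03838 × 0.2656 = 0.01019 mol
Let x = n(LiOH), y = n(NaOH).
Titrant: 1x + 1y = 0.01019;  mass: 23.95x + 40.00y = 0.3064
Solving, x = 6.315 × 10^-3 mol, y = 3.879 × 10^-3 mol
mass of LiOH = 6.315 × 10^-3 × 23.95 = 0.1512 g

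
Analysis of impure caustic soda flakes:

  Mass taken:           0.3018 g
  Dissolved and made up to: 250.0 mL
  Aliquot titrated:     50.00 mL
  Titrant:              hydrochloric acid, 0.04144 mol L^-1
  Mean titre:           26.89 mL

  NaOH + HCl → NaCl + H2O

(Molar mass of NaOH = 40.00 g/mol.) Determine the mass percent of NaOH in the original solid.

n(HCl) per titration = 0.02689 × 0.04144 = 1.114 × 10^-3 mol
n(NaOH) in each aliquot = 1.114 × 10^-3 mol (1:1 ratio)
n(NaOH) in the whole flask = 1.114 × 10^-3 × 250.0/50.00 = 5.572 × 10^-3 mol
mass of NaOH = 5.572 × 10^-3 × 40.00 = 0.2229 g
% NaOH = 0.2229 / 0.3018 × 100 = 73.85 %

73.85 %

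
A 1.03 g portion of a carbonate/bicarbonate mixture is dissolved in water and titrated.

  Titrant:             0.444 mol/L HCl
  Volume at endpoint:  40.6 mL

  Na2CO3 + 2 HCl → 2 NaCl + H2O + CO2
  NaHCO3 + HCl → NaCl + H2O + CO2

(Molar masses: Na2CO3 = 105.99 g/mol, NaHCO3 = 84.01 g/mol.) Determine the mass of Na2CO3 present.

n(HCl) = 0.0406 × 0.444 = 0.0180 mol
Let x = n(Na2CO3), y = n(NaHCO3).
Titrant: 2x + 1y = 0.0180;  mass: 105.99x + 84.01y = 1.03
Solving, x = 7.81 × 10^-3 mol, y = 2.41 × 10^-3 mol
mass of Na2CO3 = 7.81 × 10^-3 × 105.99 = 0.828 g

0.828 g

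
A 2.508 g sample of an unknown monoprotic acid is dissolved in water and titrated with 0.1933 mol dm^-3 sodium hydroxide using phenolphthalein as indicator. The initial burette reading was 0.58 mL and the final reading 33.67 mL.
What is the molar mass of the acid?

n(NaOH) = 0.03309 L × 0.1933 mol/L = 6.396 × 10^-3 mol
n(HA) = 6.396 × 10^-3 mol (1:1 ratio)
M = m / n = 2.508 g / 6.396 × 10^-3 mol = 392.1 g/mol

392.1 g/mol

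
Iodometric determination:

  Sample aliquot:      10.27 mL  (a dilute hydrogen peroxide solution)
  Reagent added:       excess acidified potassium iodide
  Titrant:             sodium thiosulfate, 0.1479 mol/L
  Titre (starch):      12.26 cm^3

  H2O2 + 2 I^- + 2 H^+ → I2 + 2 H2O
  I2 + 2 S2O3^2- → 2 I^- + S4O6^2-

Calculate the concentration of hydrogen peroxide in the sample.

n(S2O3^2-) = 0.01226 × 0.1479 = 1.813 × 10^-3 mol
n(I2) = n(S2O3^2-)/2 = 9.066 × 10^-4 mol
n(H2O2) in the aliquot = 9.066 × 10^-4 mol (1:1 ratio)
[H2O2] = 9.066 × 10^-4 / 0.01027 = 0.08828 mol/L

0.08828 mol/L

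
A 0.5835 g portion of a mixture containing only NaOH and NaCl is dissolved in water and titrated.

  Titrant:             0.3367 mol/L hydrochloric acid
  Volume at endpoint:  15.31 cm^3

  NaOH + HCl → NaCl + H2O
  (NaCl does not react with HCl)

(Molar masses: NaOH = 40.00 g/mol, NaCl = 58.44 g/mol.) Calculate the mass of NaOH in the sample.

n(HCl) = 0.01531 × 0.3367 = 5.155 × 10^-3 mol
Let x = n(NaOH), y = n(NaCl).
Titrant: 1x = 5.155 × 10^-3;  mass: 40.00x + 58.44y = 0.5835
Solving, x = 5.155 × 10^-3 mol, y = 6.456 × 10^-3 mol
mass of NaOH = 5.155 × 10^-3 × 40.00 = 0.2062 g

0.2062 g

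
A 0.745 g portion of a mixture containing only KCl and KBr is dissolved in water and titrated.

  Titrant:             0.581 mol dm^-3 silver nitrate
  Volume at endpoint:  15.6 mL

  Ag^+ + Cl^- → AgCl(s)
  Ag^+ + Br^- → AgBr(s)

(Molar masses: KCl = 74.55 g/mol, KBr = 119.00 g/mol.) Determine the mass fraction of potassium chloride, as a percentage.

75.1 %

n(AgNO3) = 0.0156 × 0.581 = 9.06 × 10^-3 mol
Let x = n(KCl), y = n(KBr).
Titrant: 1x + 1y = 9.06 × 10^-3;  mass: 74.55x + 119.00y = 0.745
Solving, x = 7.50 × 10^-3 mol, y = 1.56 × 10^-3 mol
mass of KCl = 7.50 × 10^-3 × 74.55 = 0.559 g
% KCl = 0.559 / 0.745 × 100 = 75.1 %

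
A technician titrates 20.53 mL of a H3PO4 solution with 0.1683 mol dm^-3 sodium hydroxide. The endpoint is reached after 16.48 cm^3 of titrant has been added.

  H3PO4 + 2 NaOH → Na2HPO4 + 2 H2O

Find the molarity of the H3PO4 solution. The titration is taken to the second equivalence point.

n(NaOH) = 0.01648 L × 0.1683 mol/L = 2.774 × 10^-3 mol
From the 1:2 mole ratio, n(H3PO4) = 1/2 × 2.774 × 10^-3 = 1.387 × 10^-3 mol
[H3PO4] = 1.387 × 10^-3 mol / 0.02053 L = 0.06755 mol/L

0.06755 mol/L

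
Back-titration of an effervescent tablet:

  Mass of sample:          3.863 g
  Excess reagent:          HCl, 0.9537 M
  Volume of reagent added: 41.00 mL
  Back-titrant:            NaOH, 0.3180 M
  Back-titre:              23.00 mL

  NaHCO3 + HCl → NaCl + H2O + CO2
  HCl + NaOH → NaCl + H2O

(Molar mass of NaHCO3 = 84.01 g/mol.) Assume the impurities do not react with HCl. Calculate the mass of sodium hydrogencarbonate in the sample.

n(HCl) added = 0.04100 × 0.9537 = 0.03910 mol
n(NaOH) used in back-titration = 0.02300 × 0.3180 = 7.314 × 10^-3 mol
n(HCl) left over = 7.314 × 10^-3 mol (1:1 ratio)
n(HCl) consumed by analyte = 0.03910 − 7.314 × 10^-3 = 0.03179 mol
n(NaHCO3) = 0.03179 mol (1:1 ratio)
mass of NaHCO3 = 0.03179 × 84.01 = 2.670 g

2.670 g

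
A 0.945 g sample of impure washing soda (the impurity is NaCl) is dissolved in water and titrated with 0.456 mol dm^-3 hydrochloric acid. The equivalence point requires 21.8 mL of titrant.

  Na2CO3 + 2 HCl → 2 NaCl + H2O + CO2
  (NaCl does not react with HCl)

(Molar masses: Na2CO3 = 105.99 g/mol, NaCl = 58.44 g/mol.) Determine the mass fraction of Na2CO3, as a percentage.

n(HCl) = 0.0218 × 0.456 = 9.94 × 10^-3 mol
Let x = n(Na2CO3), y = n(NaCl).
Titrant: 2x = 9.94 × 10^-3;  mass: 105.99x + 58.44y = 0.945
Solving, x = 4.97 × 10^-3 mol, y = 7.16 × 10^-3 mol
mass of Na2CO3 = 4.97 × 10^-3 × 105.99 = 0.527 g
% Na2CO3 = 0.527 / 0.945 × 100 = 55.7 %

55.7 %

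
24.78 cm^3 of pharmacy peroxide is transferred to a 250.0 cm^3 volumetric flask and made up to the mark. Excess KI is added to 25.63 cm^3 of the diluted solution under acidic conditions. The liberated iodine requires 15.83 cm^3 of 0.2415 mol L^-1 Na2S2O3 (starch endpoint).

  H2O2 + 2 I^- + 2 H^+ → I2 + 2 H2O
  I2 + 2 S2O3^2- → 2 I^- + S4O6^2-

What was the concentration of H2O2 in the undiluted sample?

0.7524 mol/L

n(S2O3^2-) = 0.01583 × 0.2415 = 3.823 × 10^-3 mol
n(I2) = n(S2O3^2-)/2 = 1.911 × 10^-3 mol
n(H2O2) in the aliquot = 1.911 × 10^-3 mol (1:1 ratio)
[H2O2]_dilute = 1.911 × 10^-3 / 0.02563 = 0.07458 mol/L
[H2O2]_original = 0.07458 × 250.0/24.78 = 0.7524 mol/L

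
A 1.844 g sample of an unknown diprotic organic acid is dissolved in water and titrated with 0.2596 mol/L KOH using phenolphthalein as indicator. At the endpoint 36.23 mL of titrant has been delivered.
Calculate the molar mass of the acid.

n(KOH) = 0.03623 L × 0.2596 mol/L = 9.405 × 10^-3 mol
From the 1:2 ratio, n(H2A) = 1/2 × 9.405 × 10^-3 = 4.703 × 10^-3 mol
M = m / n = 1.844 g / 4.703 × 10^-3 mol = 392.1 g/mol

392.1 g/mol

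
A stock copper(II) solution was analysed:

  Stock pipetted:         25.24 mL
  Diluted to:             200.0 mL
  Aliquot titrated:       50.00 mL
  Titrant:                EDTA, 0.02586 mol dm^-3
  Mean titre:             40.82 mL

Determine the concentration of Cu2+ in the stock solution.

Cu^2+ + EDTA^4- → [Cu(EDTA)]^2-
n(EDTA) = 0.04082 × 0.02586 = 1.056 × 10^-3 mol
n(Cu2+) in the aliquot = 1.056 × 10^-3 mol (1:1 ratio)
[Cu2+]_dilute = 1.056 × 10^-3 / 0.05000 = 0.02111 mol/L
Dilution factor = 200.0 / 25.24 = 7.924
[Cu2+]_stock = 0.02111 × 7.924 = 0.1673 mol/L

0.1673 mol/L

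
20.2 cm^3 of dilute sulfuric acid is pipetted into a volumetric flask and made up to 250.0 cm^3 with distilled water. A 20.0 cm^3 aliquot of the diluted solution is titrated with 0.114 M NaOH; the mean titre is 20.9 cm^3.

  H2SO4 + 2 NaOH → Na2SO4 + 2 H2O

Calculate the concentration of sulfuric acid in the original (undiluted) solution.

0.737 M

n(NaOH) = 0.0209 × 0.114 = 2.38 × 10^-3 mol
From the 1:2 ratio, n(H2SO4) in the aliquot = 1/2 × 2.38 × 10^-3 = 1.19 × 10^-3 mol
[H2SO4]_dilute = 1.19 × 10^-3 / 0.0200 = 0.0596 mol/L
Dilution factor = 250.0 / 20.2 = 12.38
[H2SO4]_stock = 0.0596 × 12.38 = 0.737 mol/L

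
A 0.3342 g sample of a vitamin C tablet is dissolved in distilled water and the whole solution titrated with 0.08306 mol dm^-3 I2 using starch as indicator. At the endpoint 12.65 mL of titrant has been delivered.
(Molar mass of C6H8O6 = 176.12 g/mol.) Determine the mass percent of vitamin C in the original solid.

55.37 %

C6H8O6 + I2 → C6H6O6 + 2 HI
n(I2) = 0.01265 L × 0.08306 mol/L = 1.051 × 10^-3 mol
n(C6H8O6) = 1.051 × 10^-3 mol (1:1 ratio)
mass of C6H8O6 = 1.051 × 10^-3 × 176.12 g/mol = 0.1851 g
% C6H8O6 = 0.1851 / 0.3342 × 100 = 55.37 %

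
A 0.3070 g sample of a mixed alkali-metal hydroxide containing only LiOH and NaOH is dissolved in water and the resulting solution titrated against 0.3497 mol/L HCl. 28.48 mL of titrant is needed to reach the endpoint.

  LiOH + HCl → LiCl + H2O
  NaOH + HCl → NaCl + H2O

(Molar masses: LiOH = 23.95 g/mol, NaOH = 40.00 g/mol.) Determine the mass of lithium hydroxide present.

0.1364 g

n(HCl) = 0.02848 × 0.3497 = 9.959 × 10^-3 mol
Let x = n(LiOH), y = n(NaOH).
Titrant: 1x + 1y = 9.959 × 10^-3;  mass: 23.95x + 40.00y = 0.3070
Solving, x = 5.693 × 10^-3 mol, y = 4.266 × 10^-3 mol
mass of LiOH = 5.693 × 10^-3 × 23.95 = 0.1364 g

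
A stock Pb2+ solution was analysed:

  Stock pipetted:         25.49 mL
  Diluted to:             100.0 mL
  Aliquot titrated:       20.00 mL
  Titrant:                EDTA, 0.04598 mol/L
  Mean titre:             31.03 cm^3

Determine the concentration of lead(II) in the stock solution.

Pb^2+ + EDTA^4- → [Pb(EDTA)]^2-
n(EDTA) = 0.03103 × 0.04598 = 1.427 × 10^-3 mol
n(Pb2+) in the aliquot = 1.427 × 10^-3 mol (1:1 ratio)
[Pb2+]_dilute = 1.427 × 10^-3 / 0.02000 = 0.07134 mol/L
Dilution factor = 100.0 / 25.49 = 3.923
[Pb2+]_stock = 0.07134 × 3.923 = 0.2799 mol/L

0.2799 mol/L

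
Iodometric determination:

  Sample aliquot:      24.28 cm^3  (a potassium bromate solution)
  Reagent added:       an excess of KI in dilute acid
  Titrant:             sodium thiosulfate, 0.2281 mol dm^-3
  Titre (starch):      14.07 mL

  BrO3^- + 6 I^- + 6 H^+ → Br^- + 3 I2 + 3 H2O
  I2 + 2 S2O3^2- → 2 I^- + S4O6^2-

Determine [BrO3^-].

n(S2O3^2-) = 0.01407 × 0.2281 = 3.209 × 10^-3 mol
n(I2) = n(S2O3^2-)/2 = 1.605 × 10^-3 mol
From the 1:3 ratio, n(BrO3^-) in the aliquot = 1/3 × 1.605 × 10^-3 = 5.349 × 10^-4 mol
[BrO3^-] = 5.349 × 10^-4 / 0.02428 = 0.02203 mol/L

0.02203 mol/L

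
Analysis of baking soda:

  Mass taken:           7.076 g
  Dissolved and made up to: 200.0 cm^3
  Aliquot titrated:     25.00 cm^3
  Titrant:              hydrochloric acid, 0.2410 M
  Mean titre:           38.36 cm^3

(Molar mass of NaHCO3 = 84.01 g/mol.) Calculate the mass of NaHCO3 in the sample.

NaHCO3 + HCl → NaCl + H2O + CO2
n(HCl) per titration = 0.03836 × 0.2410 = 9.245 × 10^-3 mol
n(NaHCO3) in each aliquot = 9.245 × 10^-3 mol (1:1 ratio)
n(NaHCO3) in the whole flask = 9.245 × 10^-3 × 200.0/25.00 = 0.07396 mol
mass of NaHCO3 = 0.07396 × 84.01 = 6.213 g

6.213 g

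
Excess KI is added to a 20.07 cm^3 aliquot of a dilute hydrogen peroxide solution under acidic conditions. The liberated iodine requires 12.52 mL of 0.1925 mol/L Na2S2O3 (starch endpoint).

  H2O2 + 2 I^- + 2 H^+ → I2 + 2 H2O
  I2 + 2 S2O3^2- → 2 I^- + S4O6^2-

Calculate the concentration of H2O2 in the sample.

n(S2O3^2-) = 0.01252 × 0.1925 = 2.410 × 10^-3 mol
n(I2) = n(S2O3^2-)/2 = 1.205 × 10^-3 mol
n(H2O2) in the aliquot = 1.205 × 10^-3 mol (1:1 ratio)
[H2O2] = 1.205 × 10^-3 / 0.02007 = 0.06004 mol/L

0.06004 mol/L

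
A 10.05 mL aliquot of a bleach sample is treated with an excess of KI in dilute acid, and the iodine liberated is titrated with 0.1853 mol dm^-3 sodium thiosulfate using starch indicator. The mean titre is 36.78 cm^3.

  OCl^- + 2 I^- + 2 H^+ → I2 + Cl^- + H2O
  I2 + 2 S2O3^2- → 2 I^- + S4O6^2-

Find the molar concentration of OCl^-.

0.3391 mol/L

n(S2O3^2-) = 0.03678 × 0.1853 = 6.815 × 10^-3 mol
n(I2) = n(S2O3^2-)/2 = 3.408 × 10^-3 mol
n(OCl^-) in the aliquot = 3.408 × 10^-3 mol (1:1 ratio)
[OCl^-] = 3.408 × 10^-3 / 0.01005 = 0.3391 mol/L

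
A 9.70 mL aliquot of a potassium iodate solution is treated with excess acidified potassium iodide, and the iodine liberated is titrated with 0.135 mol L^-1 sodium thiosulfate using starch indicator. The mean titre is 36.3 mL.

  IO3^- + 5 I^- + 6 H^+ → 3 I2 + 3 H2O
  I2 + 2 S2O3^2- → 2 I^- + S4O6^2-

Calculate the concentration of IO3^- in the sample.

n(S2O3^2-) = 0.0363 × 0.135 = 4.90 × 10^-3 mol
n(I2) = n(S2O3^2-)/2 = 2.45 × 10^-3 mol
From the 1:3 ratio, n(IO3^-) in the aliquot = 1/3 × 2.45 × 10^-3 = 8.17 × 10^-4 mol
[IO3^-] = 8.17 × 10^-4 / 0.00970 = 0.0842 mol/L

0.0842 mol/L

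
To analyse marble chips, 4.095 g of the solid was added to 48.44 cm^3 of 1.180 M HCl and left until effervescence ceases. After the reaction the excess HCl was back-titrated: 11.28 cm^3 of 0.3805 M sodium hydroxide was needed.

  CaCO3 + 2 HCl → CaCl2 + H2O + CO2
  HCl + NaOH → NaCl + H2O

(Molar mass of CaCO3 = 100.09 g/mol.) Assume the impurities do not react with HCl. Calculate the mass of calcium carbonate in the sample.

2.646 g

n(HCl) added = 0.04844 × 1.180 = 0.05716 mol
n(NaOH) used in back-titration = 0.01128 × 0.3805 = 4.292 × 10^-3 mol
n(HCl) left over = 4.292 × 10^-3 mol (1:1 ratio)
n(HCl) consumed by analyte = 0.05716 − 4.292 × 10^-3 = 0.05287 mol
From the 1:2 ratio, n(CaCO3) = 1/2 × 0.05287 = 0.02643 mol
mass of CaCO3 = 0.02643 × 100.09 = 2.646 g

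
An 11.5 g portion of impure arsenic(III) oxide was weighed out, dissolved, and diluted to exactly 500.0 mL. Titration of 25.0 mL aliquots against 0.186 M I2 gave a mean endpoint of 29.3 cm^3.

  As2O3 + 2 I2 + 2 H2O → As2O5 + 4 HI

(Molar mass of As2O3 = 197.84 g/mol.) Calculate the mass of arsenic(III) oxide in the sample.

n(I2) per titration = 0.0293 × 0.186 = 5.45 × 10^-3 mol
From the 1:2 ratio, n(As2O3) in each aliquot = 1/2 × 5.45 × 10^-3 = 2.72 × 10^-3 mol
n(As2O3) in the whole flask = 2.72 × 10^-3 × 500.0/25.0 = 0.0545 mol
mass of As2O3 = 0.0545 × 197.84 = 10.8 g

10.8 g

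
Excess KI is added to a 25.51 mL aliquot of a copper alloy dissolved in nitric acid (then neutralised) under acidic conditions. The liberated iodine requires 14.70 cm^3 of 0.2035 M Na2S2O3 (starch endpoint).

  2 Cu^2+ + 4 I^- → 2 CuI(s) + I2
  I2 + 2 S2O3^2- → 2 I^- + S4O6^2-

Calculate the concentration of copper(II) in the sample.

0.1173 M

n(S2O3^2-) = 0.01470 × 0.2035 = 2.991 × 10^-3 mol
n(I2) = n(S2O3^2-)/2 = 1.496 × 10^-3 mol
From the 2:1 ratio, n(Cu2+) in the aliquot = 2/1 × 1.496 × 10^-3 = 2.991 × 10^-3 mol
[Cu2+] = 2.991 × 10^-3 / 0.02551 = 0.1173 mol/L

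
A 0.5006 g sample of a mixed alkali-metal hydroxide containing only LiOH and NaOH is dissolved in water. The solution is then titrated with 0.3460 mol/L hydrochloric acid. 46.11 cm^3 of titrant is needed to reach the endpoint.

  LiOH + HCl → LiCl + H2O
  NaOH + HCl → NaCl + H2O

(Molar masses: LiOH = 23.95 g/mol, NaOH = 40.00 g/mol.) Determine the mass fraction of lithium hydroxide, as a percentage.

n(HCl) = 0.04611 × 0.3460 = 0.01595 mol
Let x = n(LiOH), y = n(NaOH).
Titrant: 1x + 1y = 0.01595;  mass: 23.95x + 40.00y = 0.5006
Solving, x = 8.571 × 10^-3 mol, y = 7.383 × 10^-3 mol
mass of LiOH = 8.571 × 10^-3 × 23.95 = 0.2053 g
% LiOH = 0.2053 / 0.5006 × 100 = 41.01 %

41.01 %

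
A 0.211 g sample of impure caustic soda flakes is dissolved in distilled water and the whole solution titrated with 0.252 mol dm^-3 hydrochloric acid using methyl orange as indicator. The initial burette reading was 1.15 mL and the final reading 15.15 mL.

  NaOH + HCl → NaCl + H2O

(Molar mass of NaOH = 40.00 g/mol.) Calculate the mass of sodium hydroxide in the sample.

0.141 g

n(HCl) = 0.0140 L × 0.252 mol/L = 3.53 × 10^-3 mol
n(NaOH) = 3.53 × 10^-3 mol (1:1 ratio)
mass of NaOH = 3.53 × 10^-3 × 40.00 g/mol = 0.141 g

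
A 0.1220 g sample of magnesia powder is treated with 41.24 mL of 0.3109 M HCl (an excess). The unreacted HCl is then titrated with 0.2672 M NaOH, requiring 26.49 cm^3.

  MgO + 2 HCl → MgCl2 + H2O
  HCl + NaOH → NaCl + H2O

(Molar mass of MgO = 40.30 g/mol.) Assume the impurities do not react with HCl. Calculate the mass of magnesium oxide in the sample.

n(HCl) added = 0.04124 × 0.3109 = 0.01282 mol
n(NaOH) used in back-titration = 0.02649 × 0.2672 = 7.078 × 10^-3 mol
n(HCl) left over = 7.078 × 10^-3 mol (1:1 ratio)
n(HCl) consumed by analyte = 0.01282 − 7.078 × 10^-3 = 5.743 × 10^-3 mol
From the 1:2 ratio, n(MgO) = 1/2 × 5.743 × 10^-3 = 2.872 × 10^-3 mol
mass of MgO = 2.872 × 10^-3 × 40.30 = 0.1157 g

0.1157 g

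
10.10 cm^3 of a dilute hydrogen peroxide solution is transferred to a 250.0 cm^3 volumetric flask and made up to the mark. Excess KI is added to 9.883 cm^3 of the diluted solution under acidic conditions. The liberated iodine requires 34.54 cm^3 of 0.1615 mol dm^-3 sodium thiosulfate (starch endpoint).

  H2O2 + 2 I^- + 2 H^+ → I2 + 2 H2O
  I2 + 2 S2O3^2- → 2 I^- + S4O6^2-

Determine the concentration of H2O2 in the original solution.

n(S2O3^2-) = 0.03454 × 0.1615 = 5.578 × 10^-3 mol
n(I2) = n(S2O3^2-)/2 = 2.789 × 10^-3 mol
n(H2O2) in the aliquot = 2.789 × 10^-3 mol (1:1 ratio)
[H2O2]_dilute = 2.789 × 10^-3 / 0.009883 = 0.2822 mol/L
[H2O2]_original = 0.2822 × 250.0/10.10 = 6.985 mol/L

6.985 mol/L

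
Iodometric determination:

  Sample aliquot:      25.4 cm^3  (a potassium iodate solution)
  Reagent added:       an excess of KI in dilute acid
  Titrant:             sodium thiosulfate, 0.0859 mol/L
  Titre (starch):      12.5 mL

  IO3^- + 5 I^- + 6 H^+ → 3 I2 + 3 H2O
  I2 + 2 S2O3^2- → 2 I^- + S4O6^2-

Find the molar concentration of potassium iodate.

n(S2O3^2-) = 0.0125 × 0.0859 = 1.07 × 10^-3 mol
n(I2) = n(S2O3^2-)/2 = 5.37 × 10^-4 mol
From the 1:3 ratio, n(IO3^-) in the aliquot = 1/3 × 5.37 × 10^-4 = 1.79 × 10^-4 mol
[IO3^-] = 1.79 × 10^-4 / 0.0254 = 0.00705 mol/L

0.00705 mol/L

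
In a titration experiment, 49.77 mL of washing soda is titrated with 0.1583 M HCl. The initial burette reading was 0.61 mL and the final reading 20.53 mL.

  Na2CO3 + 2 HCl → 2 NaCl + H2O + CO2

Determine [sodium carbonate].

n(HCl) = 0.01992 L × 0.1583 mol/L = 3.153 × 10^-3 mol
From the 1:2 mole ratio, n(Na2CO3) = 1/2 × 3.153 × 10^-3 = 1.577 × 10^-3 mol
[Na2CO3] = 1.577 × 10^-3 mol / 0.04977 L = 0.03168 mol/L

0.03168 M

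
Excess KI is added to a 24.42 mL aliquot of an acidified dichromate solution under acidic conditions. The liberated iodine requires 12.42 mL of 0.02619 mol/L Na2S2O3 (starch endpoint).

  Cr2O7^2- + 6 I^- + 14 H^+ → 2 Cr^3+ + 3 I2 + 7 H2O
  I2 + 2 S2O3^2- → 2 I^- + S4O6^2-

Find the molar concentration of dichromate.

n(S2O3^2-) = 0.01242 × 0.02619 = 3.253 × 10^-4 mol
n(I2) = n(S2O3^2-)/2 = 1.626 × 10^-4 mol
From the 1:3 ratio, n(Cr2O7^2-) in the aliquot = 1/3 × 1.626 × 10^-4 = 5.421 × 10^-5 mol
[Cr2O7^2-] = 5.421 × 10^-5 / 0.02442 = 0.002220 mol/L

0.002220 mol/L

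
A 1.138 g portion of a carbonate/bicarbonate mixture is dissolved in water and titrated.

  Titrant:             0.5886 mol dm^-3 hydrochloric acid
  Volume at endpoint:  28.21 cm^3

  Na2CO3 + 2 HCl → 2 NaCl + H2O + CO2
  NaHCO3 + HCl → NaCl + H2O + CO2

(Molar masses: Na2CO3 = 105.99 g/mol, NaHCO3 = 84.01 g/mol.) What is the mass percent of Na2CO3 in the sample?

n(HCl) = 0.02821 × 0.5886 = 0.01660 mol
Let x = n(Na2CO3), y = n(NaHCO3).
Titrant: 2x + 1y = 0.01660;  mass: 105.99x + 84.01y = 1.138
Solving, x = 4.142 × 10^-3 mol, y = 8.320 × 10^-3 mol
mass of Na2CO3 = 4.142 × 10^-3 × 105.99 = 0.4390 g
% Na2CO3 = 0.4390 / 1.138 × 100 = 38.58 %

38.58 %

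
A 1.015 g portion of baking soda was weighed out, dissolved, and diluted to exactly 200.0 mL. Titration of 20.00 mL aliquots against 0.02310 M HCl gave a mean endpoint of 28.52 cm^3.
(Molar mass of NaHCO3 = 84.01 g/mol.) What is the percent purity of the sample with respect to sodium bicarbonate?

NaHCO3 + HCl → NaCl + H2O + CO2
n(HCl) per titration = 0.02852 × 0.02310 = 6.588 × 10^-4 mol
n(NaHCO3) in each aliquot = 6.588 × 10^-4 mol (1:1 ratio)
n(NaHCO3) in the whole flask = 6.588 × 10^-4 × 200.0/20.00 = 6.588 × 10^-3 mol
mass of NaHCO3 = 6.588 × 10^-3 × 84.01 = 0.5535 g
% NaHCO3 = 0.5535 / 1.015 × 100 = 54.53 %

54.53 %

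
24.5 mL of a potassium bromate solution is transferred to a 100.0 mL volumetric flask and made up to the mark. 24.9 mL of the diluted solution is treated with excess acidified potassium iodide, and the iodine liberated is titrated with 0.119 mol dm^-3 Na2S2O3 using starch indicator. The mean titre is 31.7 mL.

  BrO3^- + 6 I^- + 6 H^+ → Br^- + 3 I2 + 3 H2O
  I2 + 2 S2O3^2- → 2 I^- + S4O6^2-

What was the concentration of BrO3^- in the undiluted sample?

0.103 mol/L

n(S2O3^2-) = 0.0317 × 0.119 = 3.77 × 10^-3 mol
n(I2) = n(S2O3^2-)/2 = 1.89 × 10^-3 mol
From the 1:3 ratio, n(BrO3^-) in the aliquot = 1/3 × 1.89 × 10^-3 = 6.29 × 10^-4 mol
[BrO3^-]_dilute = 6.29 × 10^-4 / 0.0249 = 0.0252 mol/L
[BrO3^-]_original = 0.0252 × 100.0/24.5 = 0.103 mol/L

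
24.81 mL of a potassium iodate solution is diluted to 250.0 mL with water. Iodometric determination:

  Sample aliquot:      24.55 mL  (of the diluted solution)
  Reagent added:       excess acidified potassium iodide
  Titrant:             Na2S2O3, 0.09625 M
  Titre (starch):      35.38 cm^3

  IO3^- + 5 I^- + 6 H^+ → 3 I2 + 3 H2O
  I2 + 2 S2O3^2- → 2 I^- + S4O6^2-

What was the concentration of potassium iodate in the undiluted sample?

n(S2O3^2-) = 0.03538 × 0.09625 = 3.405 × 10^-3 mol
n(I2) = n(S2O3^2-)/2 = 1.703 × 10^-3 mol
From the 1:3 ratio, n(IO3^-) in the aliquot = 1/3 × 1.703 × 10^-3 = 5.676 × 10^-4 mol
[IO3^-]_dilute = 5.676 × 10^-4 / 0.02455 = 0.02312 mol/L
[IO3^-]_original = 0.02312 × 250.0/24.81 = 0.2330 mol/L

0.2330 M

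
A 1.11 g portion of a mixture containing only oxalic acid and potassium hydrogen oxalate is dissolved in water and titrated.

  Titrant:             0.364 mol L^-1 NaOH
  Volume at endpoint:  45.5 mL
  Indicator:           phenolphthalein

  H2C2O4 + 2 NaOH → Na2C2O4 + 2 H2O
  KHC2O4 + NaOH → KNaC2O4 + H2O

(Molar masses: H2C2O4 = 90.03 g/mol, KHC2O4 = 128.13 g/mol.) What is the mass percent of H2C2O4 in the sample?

49.4 %

n(NaOH) = 0.0455 × 0.364 = 0.0166 mol
Let x = n(H2C2O4), y = n(KHC2O4).
Titrant: 2x + 1y = 0.0166;  mass: 90.03x + 128.13y = 1.11
Solving, x = 6.09 × 10^-3 mol, y = 4.39 × 10^-3 mol
mass of H2C2O4 = 6.09 × 10^-3 × 90.03 = 0.548 g
% H2C2O4 = 0.548 / 1.11 × 100 = 49.4 %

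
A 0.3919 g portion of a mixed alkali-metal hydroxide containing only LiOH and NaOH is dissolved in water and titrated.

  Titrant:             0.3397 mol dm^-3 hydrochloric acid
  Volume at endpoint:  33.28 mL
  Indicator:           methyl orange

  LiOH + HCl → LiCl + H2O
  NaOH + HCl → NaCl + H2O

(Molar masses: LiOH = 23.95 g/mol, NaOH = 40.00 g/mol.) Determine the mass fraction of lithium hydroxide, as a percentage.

n(HCl) = 0.03328 × 0.3397 = 0.01131 mol
Let x = n(LiOH), y = n(NaOH).
Titrant: 1x + 1y = 0.01131;  mass: 23.95x + 40.00y = 0.3919
Solving, x = 3.758 × 10^-3 mol, y = 7.548 × 10^-3 mol
mass of LiOH = 3.758 × 10^-3 × 23.95 = 0.08999 g
% LiOH = 0.08999 / 0.3919 × 100 = 22.96 %

22.96 %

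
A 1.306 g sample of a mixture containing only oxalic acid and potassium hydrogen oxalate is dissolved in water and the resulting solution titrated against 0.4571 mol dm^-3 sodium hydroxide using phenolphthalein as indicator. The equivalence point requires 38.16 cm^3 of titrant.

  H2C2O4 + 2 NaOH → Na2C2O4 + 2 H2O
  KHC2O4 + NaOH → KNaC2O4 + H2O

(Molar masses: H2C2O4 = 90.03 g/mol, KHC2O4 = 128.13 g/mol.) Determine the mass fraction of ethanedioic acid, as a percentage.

n(NaOH) = 0.03816 × 0.4571 = 0.01744 mol
Let x = n(H2C2O4), y = n(KHC2O4).
Titrant: 2x + 1y = 0.01744;  mass: 90.03x + 128.13y = 1.306
Solving, x = 5.588 × 10^-3 mol, y = 6.266 × 10^-3 mol
mass of H2C2O4 = 5.588 × 10^-3 × 90.03 = 0.5031 g
% H2C2O4 = 0.5031 / 1.306 × 100 = 38.52 %

38.52 %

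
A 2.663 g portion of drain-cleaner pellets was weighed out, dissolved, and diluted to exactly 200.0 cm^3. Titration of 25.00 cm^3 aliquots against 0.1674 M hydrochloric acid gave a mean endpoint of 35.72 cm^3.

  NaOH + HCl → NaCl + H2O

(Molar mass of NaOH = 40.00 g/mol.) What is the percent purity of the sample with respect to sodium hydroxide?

71.85 %

n(HCl) per titration = 0.03572 × 0.1674 = 5.980 × 10^-3 mol
n(NaOH) in each aliquot = 5.980 × 10^-3 mol (1:1 ratio)
n(NaOH) in the whole flask = 5.980 × 10^-3 × 200.0/25.00 = 0.04784 mol
mass of NaOH = 0.04784 × 40.00 = 1.913 g
% NaOH = 1.913 / 2.663 × 100 = 71.85 %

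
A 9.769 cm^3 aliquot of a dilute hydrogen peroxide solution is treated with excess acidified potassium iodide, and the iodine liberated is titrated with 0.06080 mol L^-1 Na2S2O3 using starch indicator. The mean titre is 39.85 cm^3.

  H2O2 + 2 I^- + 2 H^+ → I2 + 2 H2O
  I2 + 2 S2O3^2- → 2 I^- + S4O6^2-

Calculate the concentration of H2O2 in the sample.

0.1240 mol/L

n(S2O3^2-) = 0.03985 × 0.06080 = 2.423 × 10^-3 mol
n(I2) = n(S2O3^2-)/2 = 1.211 × 10^-3 mol
n(H2O2) in the aliquot = 1.211 × 10^-3 mol (1:1 ratio)
[H2O2] = 1.211 × 10^-3 / 0.009769 = 0.1240 mol/L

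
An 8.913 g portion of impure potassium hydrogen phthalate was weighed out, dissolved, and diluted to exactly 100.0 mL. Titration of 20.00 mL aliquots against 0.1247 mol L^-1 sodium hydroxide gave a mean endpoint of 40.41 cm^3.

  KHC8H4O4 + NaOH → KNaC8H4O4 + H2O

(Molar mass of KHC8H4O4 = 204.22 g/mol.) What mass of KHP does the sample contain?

n(NaOH) per titration = 0.04041 × 0.1247 = 5.039 × 10^-3 mol
n(KHC8H4O4) in each aliquot = 5.039 × 10^-3 mol (1:1 ratio)
n(KHC8H4O4) in the whole flask = 5.039 × 10^-3 × 100.0/20.00 = 0.02520 mol
mass of KHC8H4O4 = 0.02520 × 204.22 = 5.145 g

5.145 g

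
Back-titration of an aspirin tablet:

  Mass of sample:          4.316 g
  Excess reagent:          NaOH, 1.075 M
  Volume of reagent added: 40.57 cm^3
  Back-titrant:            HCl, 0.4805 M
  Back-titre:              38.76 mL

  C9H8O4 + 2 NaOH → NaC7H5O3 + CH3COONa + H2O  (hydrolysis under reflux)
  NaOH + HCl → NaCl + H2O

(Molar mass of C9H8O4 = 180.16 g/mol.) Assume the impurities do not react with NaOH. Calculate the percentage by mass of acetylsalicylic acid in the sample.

52.15 %

n(NaOH) added = 0.04057 × 1.075 = 0.04361 mol
n(HCl) used in back-titration = 0.03876 × 0.4805 = 0.01862 mol
n(NaOH) left over = 0.01862 mol (1:1 ratio)
n(NaOH) consumed by analyte = 0.04361 − 0.01862 = 0.02499 mol
From the 1:2 ratio, n(C9H8O4) = 1/2 × 0.02499 = 0.01249 mol
mass of C9H8O4 = 0.01249 × 180.16 = 2.251 g
% C9H8O4 = 2.251 / 4.316 × 100 = 52.15 %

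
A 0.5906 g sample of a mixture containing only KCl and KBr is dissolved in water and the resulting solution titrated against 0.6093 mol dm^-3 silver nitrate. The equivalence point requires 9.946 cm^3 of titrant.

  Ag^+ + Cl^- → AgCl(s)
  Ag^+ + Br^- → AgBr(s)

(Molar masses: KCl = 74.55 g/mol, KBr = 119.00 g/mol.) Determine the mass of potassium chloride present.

0.2190 g

n(AgNO3) = 0.009946 × 0.6093 = 6.060 × 10^-3 mol
Let x = n(KCl), y = n(KBr).
Titrant: 1x + 1y = 6.060 × 10^-3;  mass: 74.55x + 119.00y = 0.5906
Solving, x = 2.937 × 10^-3 mol, y = 3.123 × 10^-3 mol
mass of KCl = 2.937 × 10^-3 × 74.55 = 0.2190 g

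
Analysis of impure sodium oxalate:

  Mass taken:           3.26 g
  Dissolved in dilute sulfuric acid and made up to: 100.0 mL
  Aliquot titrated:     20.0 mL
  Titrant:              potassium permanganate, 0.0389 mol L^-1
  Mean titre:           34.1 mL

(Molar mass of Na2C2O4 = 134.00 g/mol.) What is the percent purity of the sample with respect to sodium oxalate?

68.2 %

2 MnO4^- + 5 C2O4^2- + 16 H^+ → 2 Mn^2+ + 10 CO2 + 8 H2O
n(KMnO4) per titration = 0.0341 × 0.0389 = 1.33 × 10^-3 mol
From the 5:2 ratio, n(Na2C2O4) in each aliquot = 5/2 × 1.33 × 10^-3 = 3.32 × 10^-3 mol
n(Na2C2O4) in the whole flask = 3.32 × 10^-3 × 100.0/20.0 = 0.0166 mol
mass of Na2C2O4 = 0.0166 × 134.00 = 2.22 g
% Na2C2O4 = 2.22 / 3.26 × 100 = 68.2 %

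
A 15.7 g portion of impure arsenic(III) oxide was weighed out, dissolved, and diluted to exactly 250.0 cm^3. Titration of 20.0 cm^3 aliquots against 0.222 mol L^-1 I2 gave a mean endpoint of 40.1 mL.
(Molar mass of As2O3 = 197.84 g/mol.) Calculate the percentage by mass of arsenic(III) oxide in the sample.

As2O3 + 2 I2 + 2 H2O → As2O5 + 4 HI
n(I2) per titration = 0.0401 × 0.222 = 8.90 × 10^-3 mol
From the 1:2 ratio, n(As2O3) in each aliquot = 1/2 × 8.90 × 10^-3 = 4.45 × 10^-3 mol
n(As2O3) in the whole flask = 4.45 × 10^-3 × 250.0/20.0 = 0.0556 mol
mass of As2O3 = 0.0556 × 197.84 = 11.0 g
% As2O3 = 11.0 / 15.7 × 100 = 70.1 %

70.1 %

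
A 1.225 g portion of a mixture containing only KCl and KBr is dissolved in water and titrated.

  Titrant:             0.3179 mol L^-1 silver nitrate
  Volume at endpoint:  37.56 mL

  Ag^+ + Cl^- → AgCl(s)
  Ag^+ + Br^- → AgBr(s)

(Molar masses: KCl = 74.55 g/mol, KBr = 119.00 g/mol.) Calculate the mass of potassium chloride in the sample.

n(AgNO3) = 0.03756 × 0.3179 = 0.01194 mol
Let x = n(KCl), y = n(KBr).
Titrant: 1x + 1y = 0.01194;  mass: 74.55x + 119.00y = 1.225
Solving, x = 4.407 × 10^-3 mol, y = 7.533 × 10^-3 mol
mass of KCl = 4.407 × 10^-3 × 74.55 = 0.3286 g

0.3286 g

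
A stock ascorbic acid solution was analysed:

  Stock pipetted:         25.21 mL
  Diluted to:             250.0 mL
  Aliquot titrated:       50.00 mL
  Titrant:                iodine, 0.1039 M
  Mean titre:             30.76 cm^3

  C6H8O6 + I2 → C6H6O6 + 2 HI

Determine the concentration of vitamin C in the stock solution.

0.6339 M

n(I2) = 0.03076 × 0.1039 = 3.196 × 10^-3 mol
n(C6H8O6) in the aliquot = 3.196 × 10^-3 mol (1:1 ratio)
[C6H8O6]_dilute = 3.196 × 10^-3 / 0.05000 = 0.06392 mol/L
Dilution factor = 250.0 / 25.21 = 9.917
[C6H8O6]_stock = 0.06392 × 9.917 = 0.6339 mol/L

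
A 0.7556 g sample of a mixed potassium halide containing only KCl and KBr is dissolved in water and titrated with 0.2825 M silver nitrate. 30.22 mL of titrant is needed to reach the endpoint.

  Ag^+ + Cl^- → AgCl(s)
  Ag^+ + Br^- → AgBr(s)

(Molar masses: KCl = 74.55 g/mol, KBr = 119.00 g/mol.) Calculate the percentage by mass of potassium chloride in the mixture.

57.78 %

n(AgNO3) = 0.03022 × 0.2825 = 8.537 × 10^-3 mol
Let x = n(KCl), y = n(KBr).
Titrant: 1x + 1y = 8.537 × 10^-3;  mass: 74.55x + 119.00y = 0.7556
Solving, x = 5.856 × 10^-3 mol, y = 2.681 × 10^-3 mol
mass of KCl = 5.856 × 10^-3 × 74.55 = 0.4366 g
% KCl = 0.4366 / 0.7556 × 100 = 57.78 %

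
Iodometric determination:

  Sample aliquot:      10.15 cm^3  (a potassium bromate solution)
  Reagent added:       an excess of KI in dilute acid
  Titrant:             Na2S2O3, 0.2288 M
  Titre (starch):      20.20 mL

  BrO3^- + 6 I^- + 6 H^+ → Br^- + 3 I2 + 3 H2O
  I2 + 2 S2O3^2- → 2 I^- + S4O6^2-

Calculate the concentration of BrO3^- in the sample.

n(S2O3^2-) = 0.02020 × 0.2288 = 4.622 × 10^-3 mol
n(I2) = n(S2O3^2-)/2 = 2.311 × 10^-3 mol
From the 1:3 ratio, n(BrO3^-) in the aliquot = 1/3 × 2.311 × 10^-3 = 7.703 × 10^-4 mol
[BrO3^-] = 7.703 × 10^-4 / 0.01015 = 0.07589 mol/L

0.07589 M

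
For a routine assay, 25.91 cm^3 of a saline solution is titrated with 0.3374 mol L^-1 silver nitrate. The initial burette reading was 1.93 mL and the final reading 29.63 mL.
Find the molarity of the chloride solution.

Ag^+ + Cl^- → AgCl(s)
n(AgNO3) = 0.02770 L × 0.3374 mol/L = 9.346 × 10^-3 mol
n(Cl-) = 9.346 × 10^-3 mol (1:1 mole ratio)
[Cl-] = 9.346 × 10^-3 mol / 0.02591 L = 0.3607 mol/L

0.3607 mol/L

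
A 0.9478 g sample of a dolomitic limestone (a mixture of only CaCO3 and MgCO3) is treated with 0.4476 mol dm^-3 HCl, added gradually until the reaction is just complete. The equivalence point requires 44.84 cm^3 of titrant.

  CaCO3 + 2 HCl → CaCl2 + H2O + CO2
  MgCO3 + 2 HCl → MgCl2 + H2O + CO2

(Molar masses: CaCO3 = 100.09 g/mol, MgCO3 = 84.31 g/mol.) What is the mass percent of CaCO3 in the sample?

68.08 %

n(HCl) = 0.04484 × 0.4476 = 0.02007 mol
Let x = n(CaCO3), y = n(MgCO3).
Titrant: 2x + 2y = 0.02007;  mass: 100.09x + 84.31y = 0.9478
Solving, x = 6.447 × 10^-3 mol, y = 3.588 × 10^-3 mol
mass of CaCO3 = 6.447 × 10^-3 × 100.09 = 0.6453 g
% CaCO3 = 0.6453 / 0.9478 × 100 = 68.08 %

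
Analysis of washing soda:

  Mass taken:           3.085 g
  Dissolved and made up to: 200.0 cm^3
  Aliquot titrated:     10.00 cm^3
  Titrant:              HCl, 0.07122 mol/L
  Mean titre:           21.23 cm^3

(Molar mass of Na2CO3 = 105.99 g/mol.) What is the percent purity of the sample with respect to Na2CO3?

Na2CO3 + 2 HCl → 2 NaCl + H2O + CO2
n(HCl) per titration = 0.02123 × 0.07122 = 1.512 × 10^-3 mol
From the 1:2 ratio, n(Na2CO3) in each aliquot = 1/2 × 1.512 × 10^-3 = 7.560 × 10^-4 mol
n(Na2CO3) in the whole flask = 7.560 × 10^-4 × 200.0/10.00 = 0.01512 mol
mass of Na2CO3 = 0.01512 × 105.99 = 1.603 g
% Na2CO3 = 1.603 / 3.085 × 100 = 51.95 %

51.95 %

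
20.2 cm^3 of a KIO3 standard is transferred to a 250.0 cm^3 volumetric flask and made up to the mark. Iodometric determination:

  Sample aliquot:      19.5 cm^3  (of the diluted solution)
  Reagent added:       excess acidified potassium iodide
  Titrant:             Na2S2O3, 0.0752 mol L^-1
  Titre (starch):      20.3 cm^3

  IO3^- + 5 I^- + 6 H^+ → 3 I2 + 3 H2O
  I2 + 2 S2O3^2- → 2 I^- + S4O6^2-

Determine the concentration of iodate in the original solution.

0.161 mol/L

n(S2O3^2-) = 0.0203 × 0.0752 = 1.53 × 10^-3 mol
n(I2) = n(S2O3^2-)/2 = 7.63 × 10^-4 mol
From the 1:3 ratio, n(IO3^-) in the aliquot = 1/3 × 7.63 × 10^-4 = 2.54 × 10^-4 mol
[IO3^-]_dilute = 2.54 × 10^-4 / 0.0195 = 0.0130 mol/L
[IO3^-]_original = 0.0130 × 250.0/20.2 = 0.161 mol/L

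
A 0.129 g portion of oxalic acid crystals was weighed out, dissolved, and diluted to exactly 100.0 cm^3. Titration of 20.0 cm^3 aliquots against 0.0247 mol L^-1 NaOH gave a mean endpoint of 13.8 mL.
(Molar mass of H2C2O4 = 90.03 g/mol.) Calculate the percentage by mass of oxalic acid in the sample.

H2C2O4 + 2 NaOH → Na2C2O4 + 2 H2O
n(NaOH) per titration = 0.0138 × 0.0247 = 3.41 × 10^-4 mol
From the 1:2 ratio, n(H2C2O4) in each aliquot = 1/2 × 3.41 × 10^-4 = 1.70 × 10^-4 mol
n(H2C2O4) in the whole flask = 1.70 × 10^-4 × 100.0/20.0 = 8.52 × 10^-4 mol
mass of H2C2O4 = 8.52 × 10^-4 × 90.03 = 0.0767 g
% H2C2O4 = 0.0767 / 0.129 × 100 = 59.5 %

59.5 %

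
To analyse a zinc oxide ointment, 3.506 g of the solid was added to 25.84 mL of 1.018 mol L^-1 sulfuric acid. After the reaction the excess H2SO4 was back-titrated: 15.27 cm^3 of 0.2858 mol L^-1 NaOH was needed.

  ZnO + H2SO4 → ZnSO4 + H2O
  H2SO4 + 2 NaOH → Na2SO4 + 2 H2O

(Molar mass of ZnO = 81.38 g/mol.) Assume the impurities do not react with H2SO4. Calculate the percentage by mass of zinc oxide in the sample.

55.99 %

n(H2SO4) added = 0.02584 × 1.018 = 0.02631 mol
n(NaOH) used in back-titration = 0.01527 × 0.2858 = 4.364 × 10^-3 mol
From the 1:2 ratio, n(H2SO4) left over = 1/2 × 4.364 × 10^-3 = 2.182 × 10^-3 mol
n(H2SO4) consumed by analyte = 0.02631 − 2.182 × 10^-3 = 0.02412 mol
n(ZnO) = 0.02412 mol (1:1 ratio)
mass of ZnO = 0.02412 × 81.38 = 1.963 g
% ZnO = 1.963 / 3.506 × 100 = 55.99 %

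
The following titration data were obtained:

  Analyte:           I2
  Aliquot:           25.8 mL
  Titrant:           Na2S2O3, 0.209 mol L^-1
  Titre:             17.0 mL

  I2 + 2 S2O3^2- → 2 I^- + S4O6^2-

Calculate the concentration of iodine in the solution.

n(Na2S2O3) = 0.0170 L × 0.209 mol/L = 3.55 × 10^-3 mol
From the 1:2 mole ratio, n(I2) = 1/2 × 3.55 × 10^-3 = 1.78 × 10^-3 mol
[I2] = 1.78 × 10^-3 mol / 0.0258 L = 0.0689 mol/L

0.0689 mol/L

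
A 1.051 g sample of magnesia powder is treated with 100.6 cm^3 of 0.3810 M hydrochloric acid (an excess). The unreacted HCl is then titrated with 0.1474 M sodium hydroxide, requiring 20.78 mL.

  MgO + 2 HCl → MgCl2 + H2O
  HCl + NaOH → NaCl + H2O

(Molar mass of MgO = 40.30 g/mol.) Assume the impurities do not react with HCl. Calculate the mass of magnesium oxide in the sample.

n(HCl) added = 0.1006 × 0.3810 = 0.03833 mol
n(NaOH) used in back-titration = 0.02078 × 0.1474 = 3.063 × 10^-3 mol
n(HCl) left over = 3.063 × 10^-3 mol (1:1 ratio)
n(HCl) consumed by analyte = 0.03833 − 3.063 × 10^-3 = 0.03527 mol
From the 1:2 ratio, n(MgO) = 1/2 × 0.03527 = 0.01763 mol
mass of MgO = 0.01763 × 40.30 = 0.7106 g

0.7106 g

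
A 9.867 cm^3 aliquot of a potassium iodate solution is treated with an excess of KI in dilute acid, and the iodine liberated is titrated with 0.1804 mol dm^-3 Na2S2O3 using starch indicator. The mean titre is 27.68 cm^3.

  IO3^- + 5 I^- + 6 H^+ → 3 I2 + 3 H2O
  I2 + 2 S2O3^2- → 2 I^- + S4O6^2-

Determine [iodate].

0.08435 mol/L

n(S2O3^2-) = 0.02768 × 0.1804 = 4.993 × 10^-3 mol
n(I2) = n(S2O3^2-)/2 = 2.497 × 10^-3 mol
From the 1:3 ratio, n(IO3^-) in the aliquot = 1/3 × 2.497 × 10^-3 = 8.322 × 10^-4 mol
[IO3^-] = 8.322 × 10^-4 / 0.009867 = 0.08435 mol/L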